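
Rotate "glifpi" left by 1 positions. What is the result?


Input: "glifpi", rotate left by 1
First 1 characters: "g"
Remaining characters: "lifpi"
Concatenate remaining + first: "lifpi" + "g" = "lifpig"

lifpig


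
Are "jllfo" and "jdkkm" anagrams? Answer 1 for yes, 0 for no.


Strings: "jllfo", "jdkkm"
Sorted first:  fjllo
Sorted second: djkkm
Differ at position 0: 'f' vs 'd' => not anagrams

0


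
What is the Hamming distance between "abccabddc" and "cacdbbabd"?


Comparing "abccabddc" and "cacdbbabd" position by position:
  Position 0: 'a' vs 'c' => differ
  Position 1: 'b' vs 'a' => differ
  Position 2: 'c' vs 'c' => same
  Position 3: 'c' vs 'd' => differ
  Position 4: 'a' vs 'b' => differ
  Position 5: 'b' vs 'b' => same
  Position 6: 'd' vs 'a' => differ
  Position 7: 'd' vs 'b' => differ
  Position 8: 'c' vs 'd' => differ
Total differences (Hamming distance): 7

7


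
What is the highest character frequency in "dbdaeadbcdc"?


Input: dbdaeadbcdc
Character counts:
  'a': 2
  'b': 2
  'c': 2
  'd': 4
  'e': 1
Maximum frequency: 4

4


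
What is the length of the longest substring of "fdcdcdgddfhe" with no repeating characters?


Input: "fdcdcdgddfhe"
Sliding window (track last position of each char):
  Position 0 ('f'): window [0,0] length 1 -- new best
  Position 1 ('d'): window [0,1] length 2 -- new best
  Position 2 ('c'): window [0,2] length 3 -- new best
  Position 3 ('d'): repeat (last at 1), move window start to 2
  Position 3 ('d'): window [2,3] length 2
  Position 4 ('c'): repeat (last at 2), move window start to 3
  Position 4 ('c'): window [3,4] length 2
  Position 5 ('d'): repeat (last at 3), move window start to 4
  Position 5 ('d'): window [4,5] length 2
  Position 6 ('g'): window [4,6] length 3
  Position 7 ('d'): repeat (last at 5), move window start to 6
  Position 7 ('d'): window [6,7] length 2
  Position 8 ('d'): repeat (last at 7), move window start to 8
  Position 8 ('d'): window [8,8] length 1
  Position 9 ('f'): window [8,9] length 2
  Position 10 ('h'): window [8,10] length 3
  Position 11 ('e'): window [8,11] length 4 -- new best
Longest substring with no repeats: "dfhe" with length 4

4


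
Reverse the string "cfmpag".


Input: cfmpag
Reading characters right to left:
  Position 5: 'g'
  Position 4: 'a'
  Position 3: 'p'
  Position 2: 'm'
  Position 1: 'f'
  Position 0: 'c'
Reversed: gapmfc

gapmfc


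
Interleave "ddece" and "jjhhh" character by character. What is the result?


Interleaving "ddece" and "jjhhh":
  Position 0: 'd' from first, 'j' from second => "dj"
  Position 1: 'd' from first, 'j' from second => "dj"
  Position 2: 'e' from first, 'h' from second => "eh"
  Position 3: 'c' from first, 'h' from second => "ch"
  Position 4: 'e' from first, 'h' from second => "eh"
Result: djdjehcheh

djdjehcheh


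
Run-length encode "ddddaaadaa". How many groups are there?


Input: ddddaaadaa
Scanning for consecutive runs:
  Group 1: 'd' x 4 (positions 0-3)
  Group 2: 'a' x 3 (positions 4-6)
  Group 3: 'd' x 1 (positions 7-7)
  Group 4: 'a' x 2 (positions 8-9)
Total groups: 4

4


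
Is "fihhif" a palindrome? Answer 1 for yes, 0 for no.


Input: fihhif
Reversed: fihhif
  Compare pos 0 ('f') with pos 5 ('f'): match
  Compare pos 1 ('i') with pos 4 ('i'): match
  Compare pos 2 ('h') with pos 3 ('h'): match
Result: palindrome

1


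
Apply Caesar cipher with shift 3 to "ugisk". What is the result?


Caesar cipher: shift "ugisk" by 3
  'u' (pos 20) + 3 = pos 23 = 'x'
  'g' (pos 6) + 3 = pos 9 = 'j'
  'i' (pos 8) + 3 = pos 11 = 'l'
  's' (pos 18) + 3 = pos 21 = 'v'
  'k' (pos 10) + 3 = pos 13 = 'n'
Result: xjlvn

xjlvn


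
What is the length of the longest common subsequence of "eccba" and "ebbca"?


LCS of "eccba" and "ebbca"
DP table:
           e    b    b    c    a
      0    0    0    0    0    0
  e   0    1    1    1    1    1
  c   0    1    1    1    2    2
  c   0    1    1    1    2    2
  b   0    1    2    2    2    2
  a   0    1    2    2    2    3
LCS length = dp[5][5] = 3

3


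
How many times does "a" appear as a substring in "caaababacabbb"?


Searching for "a" in "caaababacabbb"
Scanning each position:
  Position 0: "c" => no
  Position 1: "a" => MATCH
  Position 2: "a" => MATCH
  Position 3: "a" => MATCH
  Position 4: "b" => no
  Position 5: "a" => MATCH
  Position 6: "b" => no
  Position 7: "a" => MATCH
  Position 8: "c" => no
  Position 9: "a" => MATCH
  Position 10: "b" => no
  Position 11: "b" => no
  Position 12: "b" => no
Total occurrences: 6

6


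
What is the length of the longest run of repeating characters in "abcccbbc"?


Input: "abcccbbc"
Scanning for longest run:
  Position 1 ('b'): new char, reset run to 1
  Position 2 ('c'): new char, reset run to 1
  Position 3 ('c'): continues run of 'c', length=2
  Position 4 ('c'): continues run of 'c', length=3
  Position 5 ('b'): new char, reset run to 1
  Position 6 ('b'): continues run of 'b', length=2
  Position 7 ('c'): new char, reset run to 1
Longest run: 'c' with length 3

3


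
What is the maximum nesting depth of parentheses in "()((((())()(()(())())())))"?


Input: "()((((())()(()(())())())))"
Tracking depth:
  Position 0 '(': depth becomes 1
  Position 1 ')': depth becomes 0
  Position 2 '(': depth becomes 1
  Position 3 '(': depth becomes 2
  Position 4 '(': depth becomes 3
  Position 5 '(': depth becomes 4
  Position 6 '(': depth becomes 5
  Position 7 ')': depth becomes 4
  Position 8 ')': depth becomes 3
  Position 9 '(': depth becomes 4
  Position 10 ')': depth becomes 3
  Position 11 '(': depth becomes 4
  Position 12 '(': depth becomes 5
  Position 13 ')': depth becomes 4
  Position 14 '(': depth becomes 5
  Position 15 '(': depth becomes 6
  Position 16 ')': depth becomes 5
  Position 17 ')': depth becomes 4
  Position 18 '(': depth becomes 5
  Position 19 ')': depth becomes 4
  Position 20 ')': depth becomes 3
  Position 21 '(': depth becomes 4
  Position 22 ')': depth becomes 3
  Position 23 ')': depth becomes 2
  Position 24 ')': depth becomes 1
  Position 25 ')': depth becomes 0
Maximum depth reached: 6

6


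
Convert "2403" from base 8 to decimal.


Input: "2403" in base 8
Positional expansion:
  Digit '2' (value 2) x 8^3 = 1024
  Digit '4' (value 4) x 8^2 = 256
  Digit '0' (value 0) x 8^1 = 0
  Digit '3' (value 3) x 8^0 = 3
Sum = 1283

1283


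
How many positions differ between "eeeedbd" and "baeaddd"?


Comparing "eeeedbd" and "baeaddd" position by position:
  Position 0: 'e' vs 'b' => DIFFER
  Position 1: 'e' vs 'a' => DIFFER
  Position 2: 'e' vs 'e' => same
  Position 3: 'e' vs 'a' => DIFFER
  Position 4: 'd' vs 'd' => same
  Position 5: 'b' vs 'd' => DIFFER
  Position 6: 'd' vs 'd' => same
Positions that differ: 4

4


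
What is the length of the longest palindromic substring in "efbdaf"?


Input: "efbdaf"
Checking substrings for palindromes:
  No multi-char palindromic substrings found
Longest palindromic substring: "e" with length 1

1


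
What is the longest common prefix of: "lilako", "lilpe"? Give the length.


Words: lilako, lilpe
  Position 0: all 'l' => match
  Position 1: all 'i' => match
  Position 2: all 'l' => match
  Position 3: ('a', 'p') => mismatch, stop
LCP = "lil" (length 3)

3


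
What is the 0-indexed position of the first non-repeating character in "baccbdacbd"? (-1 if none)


Input: baccbdacbd
Character frequencies:
  'a': 2
  'b': 3
  'c': 3
  'd': 2
Scanning left to right for freq == 1:
  Position 0 ('b'): freq=3, skip
  Position 1 ('a'): freq=2, skip
  Position 2 ('c'): freq=3, skip
  Position 3 ('c'): freq=3, skip
  Position 4 ('b'): freq=3, skip
  Position 5 ('d'): freq=2, skip
  Position 6 ('a'): freq=2, skip
  Position 7 ('c'): freq=3, skip
  Position 8 ('b'): freq=3, skip
  Position 9 ('d'): freq=2, skip
  No unique character found => answer = -1

-1


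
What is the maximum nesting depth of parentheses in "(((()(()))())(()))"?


Input: "(((()(()))())(()))"
Tracking depth:
  Position 0 '(': depth becomes 1
  Position 1 '(': depth becomes 2
  Position 2 '(': depth becomes 3
  Position 3 '(': depth becomes 4
  Position 4 ')': depth becomes 3
  Position 5 '(': depth becomes 4
  Position 6 '(': depth becomes 5
  Position 7 ')': depth becomes 4
  Position 8 ')': depth becomes 3
  Position 9 ')': depth becomes 2
  Position 10 '(': depth becomes 3
  Position 11 ')': depth becomes 2
  Position 12 ')': depth becomes 1
  Position 13 '(': depth becomes 2
  Position 14 '(': depth becomes 3
  Position 15 ')': depth becomes 2
  Position 16 ')': depth becomes 1
  Position 17 ')': depth becomes 0
Maximum depth reached: 5

5


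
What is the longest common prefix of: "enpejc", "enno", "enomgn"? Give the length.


Words: enpejc, enno, enomgn
  Position 0: all 'e' => match
  Position 1: all 'n' => match
  Position 2: ('p', 'n', 'o') => mismatch, stop
LCP = "en" (length 2)

2


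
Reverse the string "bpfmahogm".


Input: bpfmahogm
Reading characters right to left:
  Position 8: 'm'
  Position 7: 'g'
  Position 6: 'o'
  Position 5: 'h'
  Position 4: 'a'
  Position 3: 'm'
  Position 2: 'f'
  Position 1: 'p'
  Position 0: 'b'
Reversed: mgohamfpb

mgohamfpb


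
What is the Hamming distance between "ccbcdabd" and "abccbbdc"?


Comparing "ccbcdabd" and "abccbbdc" position by position:
  Position 0: 'c' vs 'a' => differ
  Position 1: 'c' vs 'b' => differ
  Position 2: 'b' vs 'c' => differ
  Position 3: 'c' vs 'c' => same
  Position 4: 'd' vs 'b' => differ
  Position 5: 'a' vs 'b' => differ
  Position 6: 'b' vs 'd' => differ
  Position 7: 'd' vs 'c' => differ
Total differences (Hamming distance): 7

7


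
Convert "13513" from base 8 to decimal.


Input: "13513" in base 8
Positional expansion:
  Digit '1' (value 1) x 8^4 = 4096
  Digit '3' (value 3) x 8^3 = 1536
  Digit '5' (value 5) x 8^2 = 320
  Digit '1' (value 1) x 8^1 = 8
  Digit '3' (value 3) x 8^0 = 3
Sum = 5963

5963


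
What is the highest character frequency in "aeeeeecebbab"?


Input: aeeeeecebbab
Character counts:
  'a': 2
  'b': 3
  'c': 1
  'e': 6
Maximum frequency: 6

6


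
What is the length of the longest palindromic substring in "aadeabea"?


Input: "aadeabea"
Checking substrings for palindromes:
  [0:2] "aa" (len 2) => palindrome
Longest palindromic substring: "aa" with length 2

2


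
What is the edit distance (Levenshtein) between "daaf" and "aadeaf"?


Computing edit distance: "daaf" -> "aadeaf"
DP table:
           a    a    d    e    a    f
      0    1    2    3    4    5    6
  d   1    1    2    2    3    4    5
  a   2    1    1    2    3    3    4
  a   3    2    1    2    3    3    4
  f   4    3    2    2    3    4    3
Edit distance = dp[4][6] = 3

3


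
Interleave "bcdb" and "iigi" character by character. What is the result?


Interleaving "bcdb" and "iigi":
  Position 0: 'b' from first, 'i' from second => "bi"
  Position 1: 'c' from first, 'i' from second => "ci"
  Position 2: 'd' from first, 'g' from second => "dg"
  Position 3: 'b' from first, 'i' from second => "bi"
Result: bicidgbi

bicidgbi


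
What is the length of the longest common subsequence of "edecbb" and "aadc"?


LCS of "edecbb" and "aadc"
DP table:
           a    a    d    c
      0    0    0    0    0
  e   0    0    0    0    0
  d   0    0    0    1    1
  e   0    0    0    1    1
  c   0    0    0    1    2
  b   0    0    0    1    2
  b   0    0    0    1    2
LCS length = dp[6][4] = 2

2


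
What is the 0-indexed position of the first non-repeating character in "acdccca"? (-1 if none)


Input: acdccca
Character frequencies:
  'a': 2
  'c': 4
  'd': 1
Scanning left to right for freq == 1:
  Position 0 ('a'): freq=2, skip
  Position 1 ('c'): freq=4, skip
  Position 2 ('d'): unique! => answer = 2

2


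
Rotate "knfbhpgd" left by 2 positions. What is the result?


Input: "knfbhpgd", rotate left by 2
First 2 characters: "kn"
Remaining characters: "fbhpgd"
Concatenate remaining + first: "fbhpgd" + "kn" = "fbhpgdkn"

fbhpgdkn


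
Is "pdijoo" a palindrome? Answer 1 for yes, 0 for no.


Input: pdijoo
Reversed: oojidp
  Compare pos 0 ('p') with pos 5 ('o'): MISMATCH
  Compare pos 1 ('d') with pos 4 ('o'): MISMATCH
  Compare pos 2 ('i') with pos 3 ('j'): MISMATCH
Result: not a palindrome

0


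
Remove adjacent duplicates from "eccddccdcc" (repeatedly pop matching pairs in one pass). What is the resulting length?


Input: eccddccdcc
Stack-based adjacent duplicate removal:
  Read 'e': push. Stack: e
  Read 'c': push. Stack: ec
  Read 'c': matches stack top 'c' => pop. Stack: e
  Read 'd': push. Stack: ed
  Read 'd': matches stack top 'd' => pop. Stack: e
  Read 'c': push. Stack: ec
  Read 'c': matches stack top 'c' => pop. Stack: e
  Read 'd': push. Stack: ed
  Read 'c': push. Stack: edc
  Read 'c': matches stack top 'c' => pop. Stack: ed
Final stack: "ed" (length 2)

2


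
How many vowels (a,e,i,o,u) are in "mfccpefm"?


Input: mfccpefm
Checking each character:
  'm' at position 0: consonant
  'f' at position 1: consonant
  'c' at position 2: consonant
  'c' at position 3: consonant
  'p' at position 4: consonant
  'e' at position 5: vowel (running total: 1)
  'f' at position 6: consonant
  'm' at position 7: consonant
Total vowels: 1

1


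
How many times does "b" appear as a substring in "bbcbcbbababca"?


Searching for "b" in "bbcbcbbababca"
Scanning each position:
  Position 0: "b" => MATCH
  Position 1: "b" => MATCH
  Position 2: "c" => no
  Position 3: "b" => MATCH
  Position 4: "c" => no
  Position 5: "b" => MATCH
  Position 6: "b" => MATCH
  Position 7: "a" => no
  Position 8: "b" => MATCH
  Position 9: "a" => no
  Position 10: "b" => MATCH
  Position 11: "c" => no
  Position 12: "a" => no
Total occurrences: 7

7


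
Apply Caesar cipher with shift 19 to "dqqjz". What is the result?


Caesar cipher: shift "dqqjz" by 19
  'd' (pos 3) + 19 = pos 22 = 'w'
  'q' (pos 16) + 19 = pos 9 = 'j'
  'q' (pos 16) + 19 = pos 9 = 'j'
  'j' (pos 9) + 19 = pos 2 = 'c'
  'z' (pos 25) + 19 = pos 18 = 's'
Result: wjjcs

wjjcs


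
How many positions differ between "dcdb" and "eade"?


Comparing "dcdb" and "eade" position by position:
  Position 0: 'd' vs 'e' => DIFFER
  Position 1: 'c' vs 'a' => DIFFER
  Position 2: 'd' vs 'd' => same
  Position 3: 'b' vs 'e' => DIFFER
Positions that differ: 3

3


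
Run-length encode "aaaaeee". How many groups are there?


Input: aaaaeee
Scanning for consecutive runs:
  Group 1: 'a' x 4 (positions 0-3)
  Group 2: 'e' x 3 (positions 4-6)
Total groups: 2

2


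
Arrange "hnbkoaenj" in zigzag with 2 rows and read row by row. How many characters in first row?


Zigzag "hnbkoaenj" into 2 rows:
Placing characters:
  'h' => row 0
  'n' => row 1
  'b' => row 0
  'k' => row 1
  'o' => row 0
  'a' => row 1
  'e' => row 0
  'n' => row 1
  'j' => row 0
Rows:
  Row 0: "hboej"
  Row 1: "nkan"
First row length: 5

5


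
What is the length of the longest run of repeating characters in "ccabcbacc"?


Input: "ccabcbacc"
Scanning for longest run:
  Position 1 ('c'): continues run of 'c', length=2
  Position 2 ('a'): new char, reset run to 1
  Position 3 ('b'): new char, reset run to 1
  Position 4 ('c'): new char, reset run to 1
  Position 5 ('b'): new char, reset run to 1
  Position 6 ('a'): new char, reset run to 1
  Position 7 ('c'): new char, reset run to 1
  Position 8 ('c'): continues run of 'c', length=2
Longest run: 'c' with length 2

2


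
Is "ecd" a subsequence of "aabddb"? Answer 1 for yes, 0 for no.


Check if "ecd" is a subsequence of "aabddb"
Greedy scan:
  Position 0 ('a'): no match needed
  Position 1 ('a'): no match needed
  Position 2 ('b'): no match needed
  Position 3 ('d'): no match needed
  Position 4 ('d'): no match needed
  Position 5 ('b'): no match needed
Only matched 0/3 characters => not a subsequence

0


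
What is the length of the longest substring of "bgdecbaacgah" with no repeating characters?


Input: "bgdecbaacgah"
Sliding window (track last position of each char):
  Position 0 ('b'): window [0,0] length 1 -- new best
  Position 1 ('g'): window [0,1] length 2 -- new best
  Position 2 ('d'): window [0,2] length 3 -- new best
  Position 3 ('e'): window [0,3] length 4 -- new best
  Position 4 ('c'): window [0,4] length 5 -- new best
  Position 5 ('b'): repeat (last at 0), move window start to 1
  Position 5 ('b'): window [1,5] length 5
  Position 6 ('a'): window [1,6] length 6 -- new best
  Position 7 ('a'): repeat (last at 6), move window start to 7
  Position 7 ('a'): window [7,7] length 1
  Position 8 ('c'): window [7,8] length 2
  Position 9 ('g'): window [7,9] length 3
  Position 10 ('a'): repeat (last at 7), move window start to 8
  Position 10 ('a'): window [8,10] length 3
  Position 11 ('h'): window [8,11] length 4
Longest substring with no repeats: "gdecba" with length 6

6


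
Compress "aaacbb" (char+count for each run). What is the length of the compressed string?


Input: aaacbb
Runs:
  'a' x 3 => "a3"
  'c' x 1 => "c1"
  'b' x 2 => "b2"
Compressed: "a3c1b2"
Compressed length: 6

6


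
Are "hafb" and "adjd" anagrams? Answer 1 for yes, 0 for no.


Strings: "hafb", "adjd"
Sorted first:  abfh
Sorted second: addj
Differ at position 1: 'b' vs 'd' => not anagrams

0


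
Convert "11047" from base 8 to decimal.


Input: "11047" in base 8
Positional expansion:
  Digit '1' (value 1) x 8^4 = 4096
  Digit '1' (value 1) x 8^3 = 512
  Digit '0' (value 0) x 8^2 = 0
  Digit '4' (value 4) x 8^1 = 32
  Digit '7' (value 7) x 8^0 = 7
Sum = 4647

4647


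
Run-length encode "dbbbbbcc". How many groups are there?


Input: dbbbbbcc
Scanning for consecutive runs:
  Group 1: 'd' x 1 (positions 0-0)
  Group 2: 'b' x 5 (positions 1-5)
  Group 3: 'c' x 2 (positions 6-7)
Total groups: 3

3


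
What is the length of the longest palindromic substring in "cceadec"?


Input: "cceadec"
Checking substrings for palindromes:
  [0:2] "cc" (len 2) => palindrome
Longest palindromic substring: "cc" with length 2

2


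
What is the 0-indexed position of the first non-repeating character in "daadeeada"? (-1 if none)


Input: daadeeada
Character frequencies:
  'a': 4
  'd': 3
  'e': 2
Scanning left to right for freq == 1:
  Position 0 ('d'): freq=3, skip
  Position 1 ('a'): freq=4, skip
  Position 2 ('a'): freq=4, skip
  Position 3 ('d'): freq=3, skip
  Position 4 ('e'): freq=2, skip
  Position 5 ('e'): freq=2, skip
  Position 6 ('a'): freq=4, skip
  Position 7 ('d'): freq=3, skip
  Position 8 ('a'): freq=4, skip
  No unique character found => answer = -1

-1


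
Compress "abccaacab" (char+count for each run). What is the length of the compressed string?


Input: abccaacab
Runs:
  'a' x 1 => "a1"
  'b' x 1 => "b1"
  'c' x 2 => "c2"
  'a' x 2 => "a2"
  'c' x 1 => "c1"
  'a' x 1 => "a1"
  'b' x 1 => "b1"
Compressed: "a1b1c2a2c1a1b1"
Compressed length: 14

14


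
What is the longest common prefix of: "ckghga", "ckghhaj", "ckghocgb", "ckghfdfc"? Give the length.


Words: ckghga, ckghhaj, ckghocgb, ckghfdfc
  Position 0: all 'c' => match
  Position 1: all 'k' => match
  Position 2: all 'g' => match
  Position 3: all 'h' => match
  Position 4: ('g', 'h', 'o', 'f') => mismatch, stop
LCP = "ckgh" (length 4)

4


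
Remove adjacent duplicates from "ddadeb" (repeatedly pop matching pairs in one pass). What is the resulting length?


Input: ddadeb
Stack-based adjacent duplicate removal:
  Read 'd': push. Stack: d
  Read 'd': matches stack top 'd' => pop. Stack: (empty)
  Read 'a': push. Stack: a
  Read 'd': push. Stack: ad
  Read 'e': push. Stack: ade
  Read 'b': push. Stack: adeb
Final stack: "adeb" (length 4)

4


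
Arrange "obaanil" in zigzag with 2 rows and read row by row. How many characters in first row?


Zigzag "obaanil" into 2 rows:
Placing characters:
  'o' => row 0
  'b' => row 1
  'a' => row 0
  'a' => row 1
  'n' => row 0
  'i' => row 1
  'l' => row 0
Rows:
  Row 0: "oanl"
  Row 1: "bai"
First row length: 4

4


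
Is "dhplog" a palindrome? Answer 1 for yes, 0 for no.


Input: dhplog
Reversed: golphd
  Compare pos 0 ('d') with pos 5 ('g'): MISMATCH
  Compare pos 1 ('h') with pos 4 ('o'): MISMATCH
  Compare pos 2 ('p') with pos 3 ('l'): MISMATCH
Result: not a palindrome

0


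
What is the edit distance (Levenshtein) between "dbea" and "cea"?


Computing edit distance: "dbea" -> "cea"
DP table:
           c    e    a
      0    1    2    3
  d   1    1    2    3
  b   2    2    2    3
  e   3    3    2    3
  a   4    4    3    2
Edit distance = dp[4][3] = 2

2


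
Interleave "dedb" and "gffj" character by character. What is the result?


Interleaving "dedb" and "gffj":
  Position 0: 'd' from first, 'g' from second => "dg"
  Position 1: 'e' from first, 'f' from second => "ef"
  Position 2: 'd' from first, 'f' from second => "df"
  Position 3: 'b' from first, 'j' from second => "bj"
Result: dgefdfbj

dgefdfbj


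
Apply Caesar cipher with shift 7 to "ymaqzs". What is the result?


Caesar cipher: shift "ymaqzs" by 7
  'y' (pos 24) + 7 = pos 5 = 'f'
  'm' (pos 12) + 7 = pos 19 = 't'
  'a' (pos 0) + 7 = pos 7 = 'h'
  'q' (pos 16) + 7 = pos 23 = 'x'
  'z' (pos 25) + 7 = pos 6 = 'g'
  's' (pos 18) + 7 = pos 25 = 'z'
Result: fthxgz

fthxgz


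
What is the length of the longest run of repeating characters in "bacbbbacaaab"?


Input: "bacbbbacaaab"
Scanning for longest run:
  Position 1 ('a'): new char, reset run to 1
  Position 2 ('c'): new char, reset run to 1
  Position 3 ('b'): new char, reset run to 1
  Position 4 ('b'): continues run of 'b', length=2
  Position 5 ('b'): continues run of 'b', length=3
  Position 6 ('a'): new char, reset run to 1
  Position 7 ('c'): new char, reset run to 1
  Position 8 ('a'): new char, reset run to 1
  Position 9 ('a'): continues run of 'a', length=2
  Position 10 ('a'): continues run of 'a', length=3
  Position 11 ('b'): new char, reset run to 1
Longest run: 'b' with length 3

3


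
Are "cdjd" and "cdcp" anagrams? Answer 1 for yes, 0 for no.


Strings: "cdjd", "cdcp"
Sorted first:  cddj
Sorted second: ccdp
Differ at position 1: 'd' vs 'c' => not anagrams

0


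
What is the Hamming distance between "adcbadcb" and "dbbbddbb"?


Comparing "adcbadcb" and "dbbbddbb" position by position:
  Position 0: 'a' vs 'd' => differ
  Position 1: 'd' vs 'b' => differ
  Position 2: 'c' vs 'b' => differ
  Position 3: 'b' vs 'b' => same
  Position 4: 'a' vs 'd' => differ
  Position 5: 'd' vs 'd' => same
  Position 6: 'c' vs 'b' => differ
  Position 7: 'b' vs 'b' => same
Total differences (Hamming distance): 5

5


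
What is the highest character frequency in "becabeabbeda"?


Input: becabeabbeda
Character counts:
  'a': 3
  'b': 4
  'c': 1
  'd': 1
  'e': 3
Maximum frequency: 4

4


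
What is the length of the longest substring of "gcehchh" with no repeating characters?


Input: "gcehchh"
Sliding window (track last position of each char):
  Position 0 ('g'): window [0,0] length 1 -- new best
  Position 1 ('c'): window [0,1] length 2 -- new best
  Position 2 ('e'): window [0,2] length 3 -- new best
  Position 3 ('h'): window [0,3] length 4 -- new best
  Position 4 ('c'): repeat (last at 1), move window start to 2
  Position 4 ('c'): window [2,4] length 3
  Position 5 ('h'): repeat (last at 3), move window start to 4
  Position 5 ('h'): window [4,5] length 2
  Position 6 ('h'): repeat (last at 5), move window start to 6
  Position 6 ('h'): window [6,6] length 1
Longest substring with no repeats: "gceh" with length 4

4


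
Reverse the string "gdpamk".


Input: gdpamk
Reading characters right to left:
  Position 5: 'k'
  Position 4: 'm'
  Position 3: 'a'
  Position 2: 'p'
  Position 1: 'd'
  Position 0: 'g'
Reversed: kmapdg

kmapdg


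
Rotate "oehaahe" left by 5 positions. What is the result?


Input: "oehaahe", rotate left by 5
First 5 characters: "oehaa"
Remaining characters: "he"
Concatenate remaining + first: "he" + "oehaa" = "heoehaa"

heoehaa


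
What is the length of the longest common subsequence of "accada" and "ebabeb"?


LCS of "accada" and "ebabeb"
DP table:
           e    b    a    b    e    b
      0    0    0    0    0    0    0
  a   0    0    0    1    1    1    1
  c   0    0    0    1    1    1    1
  c   0    0    0    1    1    1    1
  a   0    0    0    1    1    1    1
  d   0    0    0    1    1    1    1
  a   0    0    0    1    1    1    1
LCS length = dp[6][6] = 1

1


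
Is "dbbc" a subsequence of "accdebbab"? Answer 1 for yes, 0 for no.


Check if "dbbc" is a subsequence of "accdebbab"
Greedy scan:
  Position 0 ('a'): no match needed
  Position 1 ('c'): no match needed
  Position 2 ('c'): no match needed
  Position 3 ('d'): matches sub[0] = 'd'
  Position 4 ('e'): no match needed
  Position 5 ('b'): matches sub[1] = 'b'
  Position 6 ('b'): matches sub[2] = 'b'
  Position 7 ('a'): no match needed
  Position 8 ('b'): no match needed
Only matched 3/4 characters => not a subsequence

0


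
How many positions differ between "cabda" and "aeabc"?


Comparing "cabda" and "aeabc" position by position:
  Position 0: 'c' vs 'a' => DIFFER
  Position 1: 'a' vs 'e' => DIFFER
  Position 2: 'b' vs 'a' => DIFFER
  Position 3: 'd' vs 'b' => DIFFER
  Position 4: 'a' vs 'c' => DIFFER
Positions that differ: 5

5


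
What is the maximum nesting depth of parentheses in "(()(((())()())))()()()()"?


Input: "(()(((())()())))()()()()"
Tracking depth:
  Position 0 '(': depth becomes 1
  Position 1 '(': depth becomes 2
  Position 2 ')': depth becomes 1
  Position 3 '(': depth becomes 2
  Position 4 '(': depth becomes 3
  Position 5 '(': depth becomes 4
  Position 6 '(': depth becomes 5
  Position 7 ')': depth becomes 4
  Position 8 ')': depth becomes 3
  Position 9 '(': depth becomes 4
  Position 10 ')': depth becomes 3
  Position 11 '(': depth becomes 4
  Position 12 ')': depth becomes 3
  Position 13 ')': depth becomes 2
  Position 14 ')': depth becomes 1
  Position 15 ')': depth becomes 0
  Position 16 '(': depth becomes 1
  Position 17 ')': depth becomes 0
  Position 18 '(': depth becomes 1
  Position 19 ')': depth becomes 0
  Position 20 '(': depth becomes 1
  Position 21 ')': depth becomes 0
  Position 22 '(': depth becomes 1
  Position 23 ')': depth becomes 0
Maximum depth reached: 5

5


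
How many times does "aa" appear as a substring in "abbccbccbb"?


Searching for "aa" in "abbccbccbb"
Scanning each position:
  Position 0: "ab" => no
  Position 1: "bb" => no
  Position 2: "bc" => no
  Position 3: "cc" => no
  Position 4: "cb" => no
  Position 5: "bc" => no
  Position 6: "cc" => no
  Position 7: "cb" => no
  Position 8: "bb" => no
Total occurrences: 0

0


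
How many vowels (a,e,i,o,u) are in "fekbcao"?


Input: fekbcao
Checking each character:
  'f' at position 0: consonant
  'e' at position 1: vowel (running total: 1)
  'k' at position 2: consonant
  'b' at position 3: consonant
  'c' at position 4: consonant
  'a' at position 5: vowel (running total: 2)
  'o' at position 6: vowel (running total: 3)
Total vowels: 3

3


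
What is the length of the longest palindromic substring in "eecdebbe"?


Input: "eecdebbe"
Checking substrings for palindromes:
  [4:8] "ebbe" (len 4) => palindrome
  [0:2] "ee" (len 2) => palindrome
  [5:7] "bb" (len 2) => palindrome
Longest palindromic substring: "ebbe" with length 4

4


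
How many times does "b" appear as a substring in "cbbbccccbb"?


Searching for "b" in "cbbbccccbb"
Scanning each position:
  Position 0: "c" => no
  Position 1: "b" => MATCH
  Position 2: "b" => MATCH
  Position 3: "b" => MATCH
  Position 4: "c" => no
  Position 5: "c" => no
  Position 6: "c" => no
  Position 7: "c" => no
  Position 8: "b" => MATCH
  Position 9: "b" => MATCH
Total occurrences: 5

5


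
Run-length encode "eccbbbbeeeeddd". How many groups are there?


Input: eccbbbbeeeeddd
Scanning for consecutive runs:
  Group 1: 'e' x 1 (positions 0-0)
  Group 2: 'c' x 2 (positions 1-2)
  Group 3: 'b' x 4 (positions 3-6)
  Group 4: 'e' x 4 (positions 7-10)
  Group 5: 'd' x 3 (positions 11-13)
Total groups: 5

5


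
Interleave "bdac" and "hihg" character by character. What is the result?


Interleaving "bdac" and "hihg":
  Position 0: 'b' from first, 'h' from second => "bh"
  Position 1: 'd' from first, 'i' from second => "di"
  Position 2: 'a' from first, 'h' from second => "ah"
  Position 3: 'c' from first, 'g' from second => "cg"
Result: bhdiahcg

bhdiahcg


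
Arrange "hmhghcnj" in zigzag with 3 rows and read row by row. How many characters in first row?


Zigzag "hmhghcnj" into 3 rows:
Placing characters:
  'h' => row 0
  'm' => row 1
  'h' => row 2
  'g' => row 1
  'h' => row 0
  'c' => row 1
  'n' => row 2
  'j' => row 1
Rows:
  Row 0: "hh"
  Row 1: "mgcj"
  Row 2: "hn"
First row length: 2

2


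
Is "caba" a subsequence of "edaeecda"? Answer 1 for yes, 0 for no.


Check if "caba" is a subsequence of "edaeecda"
Greedy scan:
  Position 0 ('e'): no match needed
  Position 1 ('d'): no match needed
  Position 2 ('a'): no match needed
  Position 3 ('e'): no match needed
  Position 4 ('e'): no match needed
  Position 5 ('c'): matches sub[0] = 'c'
  Position 6 ('d'): no match needed
  Position 7 ('a'): matches sub[1] = 'a'
Only matched 2/4 characters => not a subsequence

0


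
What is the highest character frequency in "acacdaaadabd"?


Input: acacdaaadabd
Character counts:
  'a': 6
  'b': 1
  'c': 2
  'd': 3
Maximum frequency: 6

6


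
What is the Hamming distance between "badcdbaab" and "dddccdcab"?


Comparing "badcdbaab" and "dddccdcab" position by position:
  Position 0: 'b' vs 'd' => differ
  Position 1: 'a' vs 'd' => differ
  Position 2: 'd' vs 'd' => same
  Position 3: 'c' vs 'c' => same
  Position 4: 'd' vs 'c' => differ
  Position 5: 'b' vs 'd' => differ
  Position 6: 'a' vs 'c' => differ
  Position 7: 'a' vs 'a' => same
  Position 8: 'b' vs 'b' => same
Total differences (Hamming distance): 5

5


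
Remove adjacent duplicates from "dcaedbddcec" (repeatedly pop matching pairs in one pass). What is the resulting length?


Input: dcaedbddcec
Stack-based adjacent duplicate removal:
  Read 'd': push. Stack: d
  Read 'c': push. Stack: dc
  Read 'a': push. Stack: dca
  Read 'e': push. Stack: dcae
  Read 'd': push. Stack: dcaed
  Read 'b': push. Stack: dcaedb
  Read 'd': push. Stack: dcaedbd
  Read 'd': matches stack top 'd' => pop. Stack: dcaedb
  Read 'c': push. Stack: dcaedbc
  Read 'e': push. Stack: dcaedbce
  Read 'c': push. Stack: dcaedbcec
Final stack: "dcaedbcec" (length 9)

9


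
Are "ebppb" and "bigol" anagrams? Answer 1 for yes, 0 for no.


Strings: "ebppb", "bigol"
Sorted first:  bbepp
Sorted second: bgilo
Differ at position 1: 'b' vs 'g' => not anagrams

0


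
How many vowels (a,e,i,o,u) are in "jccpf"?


Input: jccpf
Checking each character:
  'j' at position 0: consonant
  'c' at position 1: consonant
  'c' at position 2: consonant
  'p' at position 3: consonant
  'f' at position 4: consonant
Total vowels: 0

0


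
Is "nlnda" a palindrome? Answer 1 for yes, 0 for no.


Input: nlnda
Reversed: adnln
  Compare pos 0 ('n') with pos 4 ('a'): MISMATCH
  Compare pos 1 ('l') with pos 3 ('d'): MISMATCH
Result: not a palindrome

0


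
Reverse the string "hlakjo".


Input: hlakjo
Reading characters right to left:
  Position 5: 'o'
  Position 4: 'j'
  Position 3: 'k'
  Position 2: 'a'
  Position 1: 'l'
  Position 0: 'h'
Reversed: ojkalh

ojkalh


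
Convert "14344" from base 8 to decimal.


Input: "14344" in base 8
Positional expansion:
  Digit '1' (value 1) x 8^4 = 4096
  Digit '4' (value 4) x 8^3 = 2048
  Digit '3' (value 3) x 8^2 = 192
  Digit '4' (value 4) x 8^1 = 32
  Digit '4' (value 4) x 8^0 = 4
Sum = 6372

6372


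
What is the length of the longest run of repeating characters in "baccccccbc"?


Input: "baccccccbc"
Scanning for longest run:
  Position 1 ('a'): new char, reset run to 1
  Position 2 ('c'): new char, reset run to 1
  Position 3 ('c'): continues run of 'c', length=2
  Position 4 ('c'): continues run of 'c', length=3
  Position 5 ('c'): continues run of 'c', length=4
  Position 6 ('c'): continues run of 'c', length=5
  Position 7 ('c'): continues run of 'c', length=6
  Position 8 ('b'): new char, reset run to 1
  Position 9 ('c'): new char, reset run to 1
Longest run: 'c' with length 6

6


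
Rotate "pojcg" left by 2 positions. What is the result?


Input: "pojcg", rotate left by 2
First 2 characters: "po"
Remaining characters: "jcg"
Concatenate remaining + first: "jcg" + "po" = "jcgpo"

jcgpo


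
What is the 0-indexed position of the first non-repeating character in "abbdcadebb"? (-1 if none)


Input: abbdcadebb
Character frequencies:
  'a': 2
  'b': 4
  'c': 1
  'd': 2
  'e': 1
Scanning left to right for freq == 1:
  Position 0 ('a'): freq=2, skip
  Position 1 ('b'): freq=4, skip
  Position 2 ('b'): freq=4, skip
  Position 3 ('d'): freq=2, skip
  Position 4 ('c'): unique! => answer = 4

4


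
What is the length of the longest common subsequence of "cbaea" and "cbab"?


LCS of "cbaea" and "cbab"
DP table:
           c    b    a    b
      0    0    0    0    0
  c   0    1    1    1    1
  b   0    1    2    2    2
  a   0    1    2    3    3
  e   0    1    2    3    3
  a   0    1    2    3    3
LCS length = dp[5][4] = 3

3


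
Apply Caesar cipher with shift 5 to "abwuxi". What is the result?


Caesar cipher: shift "abwuxi" by 5
  'a' (pos 0) + 5 = pos 5 = 'f'
  'b' (pos 1) + 5 = pos 6 = 'g'
  'w' (pos 22) + 5 = pos 1 = 'b'
  'u' (pos 20) + 5 = pos 25 = 'z'
  'x' (pos 23) + 5 = pos 2 = 'c'
  'i' (pos 8) + 5 = pos 13 = 'n'
Result: fgbzcn

fgbzcn


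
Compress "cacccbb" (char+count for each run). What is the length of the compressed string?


Input: cacccbb
Runs:
  'c' x 1 => "c1"
  'a' x 1 => "a1"
  'c' x 3 => "c3"
  'b' x 2 => "b2"
Compressed: "c1a1c3b2"
Compressed length: 8

8


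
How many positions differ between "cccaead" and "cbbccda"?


Comparing "cccaead" and "cbbccda" position by position:
  Position 0: 'c' vs 'c' => same
  Position 1: 'c' vs 'b' => DIFFER
  Position 2: 'c' vs 'b' => DIFFER
  Position 3: 'a' vs 'c' => DIFFER
  Position 4: 'e' vs 'c' => DIFFER
  Position 5: 'a' vs 'd' => DIFFER
  Position 6: 'd' vs 'a' => DIFFER
Positions that differ: 6

6


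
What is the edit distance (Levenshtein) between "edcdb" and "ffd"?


Computing edit distance: "edcdb" -> "ffd"
DP table:
           f    f    d
      0    1    2    3
  e   1    1    2    3
  d   2    2    2    2
  c   3    3    3    3
  d   4    4    4    3
  b   5    5    5    4
Edit distance = dp[5][3] = 4

4


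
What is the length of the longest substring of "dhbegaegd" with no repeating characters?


Input: "dhbegaegd"
Sliding window (track last position of each char):
  Position 0 ('d'): window [0,0] length 1 -- new best
  Position 1 ('h'): window [0,1] length 2 -- new best
  Position 2 ('b'): window [0,2] length 3 -- new best
  Position 3 ('e'): window [0,3] length 4 -- new best
  Position 4 ('g'): window [0,4] length 5 -- new best
  Position 5 ('a'): window [0,5] length 6 -- new best
  Position 6 ('e'): repeat (last at 3), move window start to 4
  Position 6 ('e'): window [4,6] length 3
  Position 7 ('g'): repeat (last at 4), move window start to 5
  Position 7 ('g'): window [5,7] length 3
  Position 8 ('d'): window [5,8] length 4
Longest substring with no repeats: "dhbega" with length 6

6


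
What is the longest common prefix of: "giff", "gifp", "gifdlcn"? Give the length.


Words: giff, gifp, gifdlcn
  Position 0: all 'g' => match
  Position 1: all 'i' => match
  Position 2: all 'f' => match
  Position 3: ('f', 'p', 'd') => mismatch, stop
LCP = "gif" (length 3)

3


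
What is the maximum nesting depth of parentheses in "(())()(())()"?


Input: "(())()(())()"
Tracking depth:
  Position 0 '(': depth becomes 1
  Position 1 '(': depth becomes 2
  Position 2 ')': depth becomes 1
  Position 3 ')': depth becomes 0
  Position 4 '(': depth becomes 1
  Position 5 ')': depth becomes 0
  Position 6 '(': depth becomes 1
  Position 7 '(': depth becomes 2
  Position 8 ')': depth becomes 1
  Position 9 ')': depth becomes 0
  Position 10 '(': depth becomes 1
  Position 11 ')': depth becomes 0
Maximum depth reached: 2

2


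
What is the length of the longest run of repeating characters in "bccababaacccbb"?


Input: "bccababaacccbb"
Scanning for longest run:
  Position 1 ('c'): new char, reset run to 1
  Position 2 ('c'): continues run of 'c', length=2
  Position 3 ('a'): new char, reset run to 1
  Position 4 ('b'): new char, reset run to 1
  Position 5 ('a'): new char, reset run to 1
  Position 6 ('b'): new char, reset run to 1
  Position 7 ('a'): new char, reset run to 1
  Position 8 ('a'): continues run of 'a', length=2
  Position 9 ('c'): new char, reset run to 1
  Position 10 ('c'): continues run of 'c', length=2
  Position 11 ('c'): continues run of 'c', length=3
  Position 12 ('b'): new char, reset run to 1
  Position 13 ('b'): continues run of 'b', length=2
Longest run: 'c' with length 3

3


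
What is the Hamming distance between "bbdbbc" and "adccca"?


Comparing "bbdbbc" and "adccca" position by position:
  Position 0: 'b' vs 'a' => differ
  Position 1: 'b' vs 'd' => differ
  Position 2: 'd' vs 'c' => differ
  Position 3: 'b' vs 'c' => differ
  Position 4: 'b' vs 'c' => differ
  Position 5: 'c' vs 'a' => differ
Total differences (Hamming distance): 6

6


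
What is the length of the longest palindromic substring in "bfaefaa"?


Input: "bfaefaa"
Checking substrings for palindromes:
  [5:7] "aa" (len 2) => palindrome
Longest palindromic substring: "aa" with length 2

2


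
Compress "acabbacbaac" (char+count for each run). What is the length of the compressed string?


Input: acabbacbaac
Runs:
  'a' x 1 => "a1"
  'c' x 1 => "c1"
  'a' x 1 => "a1"
  'b' x 2 => "b2"
  'a' x 1 => "a1"
  'c' x 1 => "c1"
  'b' x 1 => "b1"
  'a' x 2 => "a2"
  'c' x 1 => "c1"
Compressed: "a1c1a1b2a1c1b1a2c1"
Compressed length: 18

18


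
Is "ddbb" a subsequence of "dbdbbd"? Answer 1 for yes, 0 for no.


Check if "ddbb" is a subsequence of "dbdbbd"
Greedy scan:
  Position 0 ('d'): matches sub[0] = 'd'
  Position 1 ('b'): no match needed
  Position 2 ('d'): matches sub[1] = 'd'
  Position 3 ('b'): matches sub[2] = 'b'
  Position 4 ('b'): matches sub[3] = 'b'
  Position 5 ('d'): no match needed
All 4 characters matched => is a subsequence

1


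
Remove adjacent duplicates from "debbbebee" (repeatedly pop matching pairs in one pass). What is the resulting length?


Input: debbbebee
Stack-based adjacent duplicate removal:
  Read 'd': push. Stack: d
  Read 'e': push. Stack: de
  Read 'b': push. Stack: deb
  Read 'b': matches stack top 'b' => pop. Stack: de
  Read 'b': push. Stack: deb
  Read 'e': push. Stack: debe
  Read 'b': push. Stack: debeb
  Read 'e': push. Stack: debebe
  Read 'e': matches stack top 'e' => pop. Stack: debeb
Final stack: "debeb" (length 5)

5


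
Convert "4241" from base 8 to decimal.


Input: "4241" in base 8
Positional expansion:
  Digit '4' (value 4) x 8^3 = 2048
  Digit '2' (value 2) x 8^2 = 128
  Digit '4' (value 4) x 8^1 = 32
  Digit '1' (value 1) x 8^0 = 1
Sum = 2209

2209


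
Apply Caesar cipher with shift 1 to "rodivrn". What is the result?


Caesar cipher: shift "rodivrn" by 1
  'r' (pos 17) + 1 = pos 18 = 's'
  'o' (pos 14) + 1 = pos 15 = 'p'
  'd' (pos 3) + 1 = pos 4 = 'e'
  'i' (pos 8) + 1 = pos 9 = 'j'
  'v' (pos 21) + 1 = pos 22 = 'w'
  'r' (pos 17) + 1 = pos 18 = 's'
  'n' (pos 13) + 1 = pos 14 = 'o'
Result: spejwso

spejwso


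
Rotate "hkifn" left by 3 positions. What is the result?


Input: "hkifn", rotate left by 3
First 3 characters: "hki"
Remaining characters: "fn"
Concatenate remaining + first: "fn" + "hki" = "fnhki"

fnhki


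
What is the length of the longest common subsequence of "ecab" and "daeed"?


LCS of "ecab" and "daeed"
DP table:
           d    a    e    e    d
      0    0    0    0    0    0
  e   0    0    0    1    1    1
  c   0    0    0    1    1    1
  a   0    0    1    1    1    1
  b   0    0    1    1    1    1
LCS length = dp[4][5] = 1

1
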